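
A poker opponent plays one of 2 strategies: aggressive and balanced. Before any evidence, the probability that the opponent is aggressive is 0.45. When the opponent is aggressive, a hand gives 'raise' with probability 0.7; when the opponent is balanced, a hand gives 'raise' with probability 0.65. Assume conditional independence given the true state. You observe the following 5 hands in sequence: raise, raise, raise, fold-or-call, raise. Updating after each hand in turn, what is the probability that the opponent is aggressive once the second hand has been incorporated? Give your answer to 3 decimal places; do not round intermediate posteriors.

0.487

After 'raise': P(aggressive) = 0.7·0.4500 / (0.7·0.4500 + 0.65·0.5500) ≈ 0.4684
After 'raise': P(aggressive) = 0.7·0.4684 / (0.7·0.4684 + 0.65·0.5316) ≈ 0.4869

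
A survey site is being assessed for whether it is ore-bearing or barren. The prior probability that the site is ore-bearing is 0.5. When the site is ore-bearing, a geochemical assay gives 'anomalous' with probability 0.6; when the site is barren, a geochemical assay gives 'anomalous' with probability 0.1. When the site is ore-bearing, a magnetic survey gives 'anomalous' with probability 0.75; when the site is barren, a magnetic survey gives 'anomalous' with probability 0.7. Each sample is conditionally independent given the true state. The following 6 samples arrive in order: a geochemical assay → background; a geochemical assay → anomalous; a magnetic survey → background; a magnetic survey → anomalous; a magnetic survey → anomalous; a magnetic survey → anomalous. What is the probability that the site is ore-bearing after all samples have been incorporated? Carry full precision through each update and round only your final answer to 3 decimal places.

0.732

After a geochemical assay='background': P(ore) = 0.4·0.5000 / (0.4·0.5000 + 0.9·0.5000) ≈ 0.3077
After a geochemical assay='anomalous': P(ore) = 0.6·0.3077 / (0.6·0.3077 + 0.1·0.6923) ≈ 0.7273
After a magnetic survey='background': P(ore) = 0.25·0.7273 / (0.25·0.7273 + 0.3·0.2727) ≈ 0.6897
After a magnetic survey='anomalous': P(ore) = 0.75·0.6897 / (0.75·0.6897 + 0.7·0.3103) ≈ 0.7042
After a magnetic survey='anomalous': P(ore) = 0.75·0.7042 / (0.75·0.7042 + 0.7·0.2958) ≈ 0.7184
After a magnetic survey='anomalous': P(ore) = 0.75·0.7184 / (0.75·0.7184 + 0.7·0.2816) ≈ 0.7321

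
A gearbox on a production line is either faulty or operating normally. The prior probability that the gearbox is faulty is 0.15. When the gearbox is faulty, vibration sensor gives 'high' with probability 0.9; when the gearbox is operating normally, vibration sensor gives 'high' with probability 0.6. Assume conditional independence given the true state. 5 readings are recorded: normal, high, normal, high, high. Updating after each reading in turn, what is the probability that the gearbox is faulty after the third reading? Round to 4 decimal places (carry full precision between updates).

After 'normal': P(faulty) = 0.1·0.1500 / (0.1·0.1500 + 0.4·0.8500) ≈ 0.0423
After 'high': P(faulty) = 0.9·0.0423 / (0.9·0.0423 + 0.6·0.9577) ≈ 0.0621
After 'normal': P(faulty) = 0.1·0.0621 / (0.1·0.0621 + 0.4·0.9379) ≈ 0.0163

0.0163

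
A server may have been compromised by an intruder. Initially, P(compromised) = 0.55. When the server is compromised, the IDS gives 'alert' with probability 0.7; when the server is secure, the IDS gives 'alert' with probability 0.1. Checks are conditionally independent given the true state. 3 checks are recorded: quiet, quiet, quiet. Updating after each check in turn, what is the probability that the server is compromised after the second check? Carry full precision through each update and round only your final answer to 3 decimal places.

After 'quiet': P(compromised) = 0.3·0.5500 / (0.3·0.5500 + 0.9·0.4500) ≈ 0.2895
After 'quiet': P(compromised) = 0.3·0.2895 / (0.3·0.2895 + 0.9·0.7105) ≈ 0.1196

0.120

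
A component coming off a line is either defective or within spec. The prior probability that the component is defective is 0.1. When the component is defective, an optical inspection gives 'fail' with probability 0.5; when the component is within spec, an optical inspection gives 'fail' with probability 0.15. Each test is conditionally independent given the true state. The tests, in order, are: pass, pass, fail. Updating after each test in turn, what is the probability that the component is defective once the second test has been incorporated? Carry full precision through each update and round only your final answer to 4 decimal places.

Each posterior becomes the prior for the next update.
After 'pass': P(defective) = 0.5·0.1000 / (0.5·0.1000 + 0.85·0.9000) ≈ 0.0613
After 'pass': P(defective) = 0.5·0.0613 / (0.5·0.0613 + 0.85·0.9387) ≈ 0.0370

0.0370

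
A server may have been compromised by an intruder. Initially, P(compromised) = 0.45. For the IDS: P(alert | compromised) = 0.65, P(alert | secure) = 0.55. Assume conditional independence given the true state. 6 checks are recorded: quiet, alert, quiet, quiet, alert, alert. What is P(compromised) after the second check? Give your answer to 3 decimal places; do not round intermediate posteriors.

Each posterior becomes the prior for the next update.
After 'quiet': P(compromised) = 0.35·0.4500 / (0.35·0.4500 + 0.45·0.5500) ≈ 0.3889
After 'alert': P(compromised) = 0.65·0.3889 / (0.65·0.3889 + 0.55·0.6111) ≈ 0.4292

0.429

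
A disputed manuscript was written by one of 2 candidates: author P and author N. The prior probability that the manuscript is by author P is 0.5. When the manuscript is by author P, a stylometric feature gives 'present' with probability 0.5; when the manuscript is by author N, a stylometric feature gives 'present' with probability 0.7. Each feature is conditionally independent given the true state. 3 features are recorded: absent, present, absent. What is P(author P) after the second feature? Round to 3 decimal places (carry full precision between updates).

0.543

After 'absent': P(author P) = 0.5·0.5000 / (0.5·0.5000 + 0.3·0.5000) ≈ 0.6250
After 'present': P(author P) = 0.5·0.6250 / (0.5·0.6250 + 0.7·0.3750) ≈ 0.5435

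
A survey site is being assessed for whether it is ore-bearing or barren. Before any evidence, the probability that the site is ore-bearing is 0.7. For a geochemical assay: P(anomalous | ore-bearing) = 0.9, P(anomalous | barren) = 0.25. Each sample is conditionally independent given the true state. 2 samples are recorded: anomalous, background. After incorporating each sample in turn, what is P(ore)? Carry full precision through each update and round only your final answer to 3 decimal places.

0.528

After 'anomalous': P(ore) = 0.9·0.7000 / (0.9·0.7000 + 0.25·0.3000) ≈ 0.8936
After 'background': P(ore) = 0.1·0.8936 / (0.1·0.8936 + 0.75·0.1064) ≈ 0.5283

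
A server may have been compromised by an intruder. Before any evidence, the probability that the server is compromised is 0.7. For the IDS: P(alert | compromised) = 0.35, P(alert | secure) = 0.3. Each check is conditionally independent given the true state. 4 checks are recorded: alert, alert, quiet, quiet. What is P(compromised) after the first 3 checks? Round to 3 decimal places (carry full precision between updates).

Apply Bayes' rule sequentially, carrying P(compromised) forward.
After 'alert': P(compromised) = 0.35·0.7000 / (0.35·0.7000 + 0.3·0.3000) ≈ 0.7313
After 'alert': P(compromised) = 0.35·0.7313 / (0.35·0.7313 + 0.3·0.2687) ≈ 0.7605
After 'quiet': P(compromised) = 0.65·0.7605 / (0.65·0.7605 + 0.7·0.2395) ≈ 0.7468

0.747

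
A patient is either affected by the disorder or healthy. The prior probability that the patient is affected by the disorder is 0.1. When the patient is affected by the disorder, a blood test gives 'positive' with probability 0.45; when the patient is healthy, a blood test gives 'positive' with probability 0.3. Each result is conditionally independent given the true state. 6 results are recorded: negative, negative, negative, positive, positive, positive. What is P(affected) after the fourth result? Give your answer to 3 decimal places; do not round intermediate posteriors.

0.075

Apply Bayes' rule sequentially, carrying P(affected) forward.
After 'negative': P(affected) = 0.55·0.1000 / (0.55·0.1000 + 0.7·0.9000) ≈ 0.0803
After 'negative': P(affected) = 0.55·0.0803 / (0.55·0.0803 + 0.7·0.9197) ≈ 0.0642
After 'negative': P(affected) = 0.55·0.0642 / (0.55·0.0642 + 0.7·0.9358) ≈ 0.0511
After 'positive': P(affected) = 0.45·0.0511 / (0.45·0.0511 + 0.3·0.9489) ≈ 0.0748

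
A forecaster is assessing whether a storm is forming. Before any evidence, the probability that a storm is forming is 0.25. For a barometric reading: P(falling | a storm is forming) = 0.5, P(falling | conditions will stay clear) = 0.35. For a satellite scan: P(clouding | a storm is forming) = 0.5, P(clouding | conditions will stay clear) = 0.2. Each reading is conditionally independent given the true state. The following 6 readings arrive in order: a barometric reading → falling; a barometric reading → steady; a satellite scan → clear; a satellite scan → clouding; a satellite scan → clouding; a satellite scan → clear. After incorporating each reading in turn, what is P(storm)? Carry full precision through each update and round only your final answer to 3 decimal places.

Apply Bayes' rule sequentially, carrying P(storm) forward.
After a barometric reading='falling': P(storm) = 0.5·0.2500 / (0.5·0.2500 + 0.35·0.7500) ≈ 0.3226
After a barometric reading='steady': P(storm) = 0.5·0.3226 / (0.5·0.3226 + 0.65·0.6774) ≈ 0.2681
After a satellite scan='clear': P(storm) = 0.5·0.2681 / (0.5·0.2681 + 0.8·0.7319) ≈ 0.1863
After a satellite scan='clouding': P(storm) = 0.5·0.1863 / (0.5·0.1863 + 0.2·0.8137) ≈ 0.3640
After a satellite scan='clouding': P(storm) = 0.5·0.3640 / (0.5·0.3640 + 0.2·0.6360) ≈ 0.5886
After a satellite scan='clear': P(storm) = 0.5·0.5886 / (0.5·0.5886 + 0.8·0.4114) ≈ 0.4721

0.472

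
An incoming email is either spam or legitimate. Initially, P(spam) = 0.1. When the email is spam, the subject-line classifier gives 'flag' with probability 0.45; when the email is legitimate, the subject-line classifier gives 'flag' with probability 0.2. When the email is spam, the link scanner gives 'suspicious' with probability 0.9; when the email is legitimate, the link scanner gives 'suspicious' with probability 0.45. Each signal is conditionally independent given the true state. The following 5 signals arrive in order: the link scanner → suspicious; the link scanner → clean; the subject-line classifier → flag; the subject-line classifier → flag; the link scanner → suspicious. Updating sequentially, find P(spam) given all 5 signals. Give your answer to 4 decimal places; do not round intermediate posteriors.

Apply Bayes' rule sequentially, carrying P(spam) forward.
After the link scanner='suspicious': P(spam) = 0.9·0.1000 / (0.9·0.1000 + 0.45·0.9000) ≈ 0.1818
After the link scanner='clean': P(spam) = 0.1·0.1818 / (0.1·0.1818 + 0.55·0.8182) ≈ 0.0388
After the subject-line classifier='flag': P(spam) = 0.45·0.0388 / (0.45·0.0388 + 0.2·0.9612) ≈ 0.0833
After the subject-line classifier='flag': P(spam) = 0.45·0.0833 / (0.45·0.0833 + 0.2·0.9167) ≈ 0.1698
After the link scanner='suspicious': P(spam) = 0.9·0.1698 / (0.9·0.1698 + 0.45·0.8302) ≈ 0.2903

0.2903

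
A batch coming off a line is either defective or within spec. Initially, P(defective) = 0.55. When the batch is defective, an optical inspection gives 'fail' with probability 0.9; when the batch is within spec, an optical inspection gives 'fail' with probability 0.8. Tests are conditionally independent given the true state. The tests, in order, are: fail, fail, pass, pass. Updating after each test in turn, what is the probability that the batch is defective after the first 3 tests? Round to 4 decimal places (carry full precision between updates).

Apply Bayes' rule sequentially, carrying P(defective) forward.
After 'fail': P(defective) = 0.9·0.5500 / (0.9·0.5500 + 0.8·0.4500) ≈ 0.5789
After 'fail': P(defective) = 0.9·0.5789 / (0.9·0.5789 + 0.8·0.4211) ≈ 0.6074
After 'pass': P(defective) = 0.1·0.6074 / (0.1·0.6074 + 0.2·0.3926) ≈ 0.4361

0.4361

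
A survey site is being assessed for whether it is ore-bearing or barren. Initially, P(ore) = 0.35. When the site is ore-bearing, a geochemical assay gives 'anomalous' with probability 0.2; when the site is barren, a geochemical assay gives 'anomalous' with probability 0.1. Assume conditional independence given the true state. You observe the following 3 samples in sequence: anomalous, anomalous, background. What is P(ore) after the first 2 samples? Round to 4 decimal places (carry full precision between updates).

0.6829

After 'anomalous': P(ore) = 0.2·0.3500 / (0.2·0.3500 + 0.1·0.6500) ≈ 0.5185
After 'anomalous': P(ore) = 0.2·0.5185 / (0.2·0.5185 + 0.1·0.4815) ≈ 0.6829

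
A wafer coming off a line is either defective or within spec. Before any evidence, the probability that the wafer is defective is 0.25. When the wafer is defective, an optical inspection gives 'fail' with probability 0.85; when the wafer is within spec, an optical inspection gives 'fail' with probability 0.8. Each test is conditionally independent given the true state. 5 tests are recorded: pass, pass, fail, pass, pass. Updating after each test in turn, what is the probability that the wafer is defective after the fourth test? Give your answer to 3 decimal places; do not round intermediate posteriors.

0.130

After 'pass': P(defective) = 0.15·0.2500 / (0.15·0.2500 + 0.2·0.7500) ≈ 0.2000
After 'pass': P(defective) = 0.15·0.2000 / (0.15·0.2000 + 0.2·0.8000) ≈ 0.1579
After 'fail': P(defective) = 0.85·0.1579 / (0.85·0.1579 + 0.8·0.8421) ≈ 0.1661
After 'pass': P(defective) = 0.15·0.1661 / (0.15·0.1661 + 0.2·0.8339) ≈ 0.1300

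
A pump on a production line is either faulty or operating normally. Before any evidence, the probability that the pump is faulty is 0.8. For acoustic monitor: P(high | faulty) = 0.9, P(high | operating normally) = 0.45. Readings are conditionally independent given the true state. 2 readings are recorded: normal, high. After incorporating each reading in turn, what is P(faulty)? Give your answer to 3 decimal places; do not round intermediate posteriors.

Apply Bayes' rule sequentially, carrying P(faulty) forward.
After 'normal': P(faulty) = 0.1·0.8000 / (0.1·0.8000 + 0.55·0.2000) ≈ 0.4211
After 'high': P(faulty) = 0.9·0.4211 / (0.9·0.4211 + 0.45·0.5789) ≈ 0.5926

0.593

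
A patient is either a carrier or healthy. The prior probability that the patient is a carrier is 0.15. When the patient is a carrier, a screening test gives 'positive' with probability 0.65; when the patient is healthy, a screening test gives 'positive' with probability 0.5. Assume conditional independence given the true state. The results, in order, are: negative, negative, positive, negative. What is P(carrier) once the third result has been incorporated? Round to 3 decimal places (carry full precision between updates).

After 'negative': P(carrier) = 0.35·0.1500 / (0.35·0.1500 + 0.5·0.8500) ≈ 0.1099
After 'negative': P(carrier) = 0.35·0.1099 / (0.35·0.1099 + 0.5·0.8901) ≈ 0.0796
After 'positive': P(carrier) = 0.65·0.0796 / (0.65·0.0796 + 0.5·0.9204) ≈ 0.1011

0.101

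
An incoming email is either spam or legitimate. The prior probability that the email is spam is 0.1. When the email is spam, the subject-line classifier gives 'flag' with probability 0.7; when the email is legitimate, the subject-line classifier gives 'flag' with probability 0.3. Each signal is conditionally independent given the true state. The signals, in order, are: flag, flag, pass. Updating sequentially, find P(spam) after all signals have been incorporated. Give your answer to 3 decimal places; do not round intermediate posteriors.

After 'flag': P(spam) = 0.7·0.1000 / (0.7·0.1000 + 0.3·0.9000) ≈ 0.2059
After 'flag': P(spam) = 0.7·0.2059 / (0.7·0.2059 + 0.3·0.7941) ≈ 0.3769
After 'pass': P(spam) = 0.3·0.3769 / (0.3·0.3769 + 0.7·0.6231) ≈ 0.2059

0.206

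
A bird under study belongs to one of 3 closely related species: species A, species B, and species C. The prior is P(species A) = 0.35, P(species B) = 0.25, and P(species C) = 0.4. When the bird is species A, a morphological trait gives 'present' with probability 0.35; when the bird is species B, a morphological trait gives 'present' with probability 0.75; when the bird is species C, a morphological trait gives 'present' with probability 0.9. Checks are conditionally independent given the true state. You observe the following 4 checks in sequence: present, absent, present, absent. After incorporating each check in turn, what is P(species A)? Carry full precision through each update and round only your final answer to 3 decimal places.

After 'present': normaliser = 0.35·0.3500 + 0.75·0.2500 + 0.9·0.4000; P(species A) ≈ 0.1828, P(species B) ≈ 0.2799, P(species C) ≈ 0.5373
After 'absent': normaliser = 0.65·0.1828 + 0.25·0.2799 + 0.1·0.5373; P(species A) ≈ 0.4900, P(species B) ≈ 0.2885, P(species C) ≈ 0.2215
After 'present': normaliser = 0.35·0.4900 + 0.75·0.2885 + 0.9·0.2215; P(species A) ≈ 0.2920, P(species B) ≈ 0.3684, P(species C) ≈ 0.3395
After 'absent': normaliser = 0.65·0.2920 + 0.25·0.3684 + 0.1·0.3395; P(species A) ≈ 0.6009, P(species B) ≈ 0.2916, P(species C) ≈ 0.1075

0.601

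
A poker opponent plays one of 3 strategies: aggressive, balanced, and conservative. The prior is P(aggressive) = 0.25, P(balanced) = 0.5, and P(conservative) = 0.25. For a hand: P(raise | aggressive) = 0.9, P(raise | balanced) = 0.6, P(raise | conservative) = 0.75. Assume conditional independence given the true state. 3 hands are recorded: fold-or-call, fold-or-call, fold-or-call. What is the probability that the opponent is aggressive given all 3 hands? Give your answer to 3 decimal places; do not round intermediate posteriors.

Apply Bayes' rule sequentially, carrying P(aggressive) forward.
After 'fold-or-call': normaliser = 0.1·0.2500 + 0.4·0.5000 + 0.25·0.2500; P(aggressive) ≈ 0.0870, P(balanced) ≈ 0.6957, P(conservative) ≈ 0.2174
After 'fold-or-call': normaliser = 0.1·0.0870 + 0.4·0.6957 + 0.25·0.2174; P(aggressive) ≈ 0.0255, P(balanced) ≈ 0.8153, P(conservative) ≈ 0.1592
After 'fold-or-call': normaliser = 0.1·0.0255 + 0.4·0.8153 + 0.25·0.1592; P(aggressive) ≈ 0.0069, P(balanced) ≈ 0.8850, P(conservative) ≈ 0.1080

0.007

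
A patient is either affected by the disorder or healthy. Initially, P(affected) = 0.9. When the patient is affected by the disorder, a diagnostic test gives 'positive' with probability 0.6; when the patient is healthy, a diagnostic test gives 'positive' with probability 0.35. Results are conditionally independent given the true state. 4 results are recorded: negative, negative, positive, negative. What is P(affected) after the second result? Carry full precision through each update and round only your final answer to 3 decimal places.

After 'negative': P(affected) = 0.4·0.9000 / (0.4·0.9000 + 0.65·0.1000) ≈ 0.8471
After 'negative': P(affected) = 0.4·0.8471 / (0.4·0.8471 + 0.65·0.1529) ≈ 0.7732

0.773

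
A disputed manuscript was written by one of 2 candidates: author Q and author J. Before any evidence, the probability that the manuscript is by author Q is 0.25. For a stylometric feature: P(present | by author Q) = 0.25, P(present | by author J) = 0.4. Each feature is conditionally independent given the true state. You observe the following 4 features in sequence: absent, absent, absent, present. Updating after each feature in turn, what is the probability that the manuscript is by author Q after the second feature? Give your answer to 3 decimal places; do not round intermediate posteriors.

0.342

After 'absent': P(author Q) = 0.75·0.2500 / (0.75·0.2500 + 0.6·0.7500) ≈ 0.2941
After 'absent': P(author Q) = 0.75·0.2941 / (0.75·0.2941 + 0.6·0.7059) ≈ 0.3425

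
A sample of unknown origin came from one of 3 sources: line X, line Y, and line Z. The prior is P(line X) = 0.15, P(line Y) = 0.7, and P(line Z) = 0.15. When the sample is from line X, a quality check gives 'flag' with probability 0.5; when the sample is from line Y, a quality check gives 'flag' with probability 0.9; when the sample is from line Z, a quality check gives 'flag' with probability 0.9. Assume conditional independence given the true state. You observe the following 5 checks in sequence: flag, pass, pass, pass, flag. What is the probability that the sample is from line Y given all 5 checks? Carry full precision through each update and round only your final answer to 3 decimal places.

After 'flag': normaliser = 0.5·0.1500 + 0.9·0.7000 + 0.9·0.1500; P(line X) ≈ 0.0893, P(line Y) ≈ 0.7500, P(line Z) ≈ 0.1607
After 'pass': normaliser = 0.5·0.0893 + 0.1·0.7500 + 0.1·0.1607; P(line X) ≈ 0.3289, P(line Y) ≈ 0.5526, P(line Z) ≈ 0.1184
After 'pass': normaliser = 0.5·0.3289 + 0.1·0.5526 + 0.1·0.1184; P(line X) ≈ 0.7102, P(line Y) ≈ 0.2386, P(line Z) ≈ 0.0511
After 'pass': normaliser = 0.5·0.7102 + 0.1·0.2386 + 0.1·0.0511; P(line X) ≈ 0.9246, P(line Y) ≈ 0.0621, P(line Z) ≈ 0.0133
After 'flag': normaliser = 0.5·0.9246 + 0.9·0.0621 + 0.9·0.0133; P(line X) ≈ 0.8719, P(line Y) ≈ 0.1055, P(line Z) ≈ 0.0226

0.105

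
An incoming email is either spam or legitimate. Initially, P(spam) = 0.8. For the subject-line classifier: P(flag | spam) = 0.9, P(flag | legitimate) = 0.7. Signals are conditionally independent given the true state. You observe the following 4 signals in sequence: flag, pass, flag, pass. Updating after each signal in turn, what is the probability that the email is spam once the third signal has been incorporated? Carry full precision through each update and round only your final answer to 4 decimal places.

0.6879

After 'flag': P(spam) = 0.9·0.8000 / (0.9·0.8000 + 0.7·0.2000) ≈ 0.8372
After 'pass': P(spam) = 0.1·0.8372 / (0.1·0.8372 + 0.3·0.1628) ≈ 0.6316
After 'flag': P(spam) = 0.9·0.6316 / (0.9·0.6316 + 0.7·0.3684) ≈ 0.6879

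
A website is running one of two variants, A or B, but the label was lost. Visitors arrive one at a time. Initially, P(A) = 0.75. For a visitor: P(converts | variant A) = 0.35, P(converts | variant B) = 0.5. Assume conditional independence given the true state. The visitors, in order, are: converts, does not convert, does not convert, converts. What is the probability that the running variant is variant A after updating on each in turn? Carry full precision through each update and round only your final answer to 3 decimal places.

0.713

After 'converts': P(A) = 0.35·0.7500 / (0.35·0.7500 + 0.5·0.2500) ≈ 0.6774
After 'does not convert': P(A) = 0.65·0.6774 / (0.65·0.6774 + 0.5·0.3226) ≈ 0.7319
After 'does not convert': P(A) = 0.65·0.7319 / (0.65·0.7319 + 0.5·0.2681) ≈ 0.7802
After 'converts': P(A) = 0.35·0.7802 / (0.35·0.7802 + 0.5·0.2198) ≈ 0.7130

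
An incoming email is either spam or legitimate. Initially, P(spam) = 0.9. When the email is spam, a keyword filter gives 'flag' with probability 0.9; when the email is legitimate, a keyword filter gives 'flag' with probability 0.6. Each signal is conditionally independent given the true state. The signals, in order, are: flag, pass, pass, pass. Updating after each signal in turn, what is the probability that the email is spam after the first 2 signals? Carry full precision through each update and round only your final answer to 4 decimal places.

0.7714

Apply Bayes' rule sequentially, carrying P(spam) forward.
After 'flag': P(spam) = 0.9·0.9000 / (0.9·0.9000 + 0.6·0.1000) ≈ 0.9310
After 'pass': P(spam) = 0.1·0.9310 / (0.1·0.9310 + 0.4·0.0690) ≈ 0.7714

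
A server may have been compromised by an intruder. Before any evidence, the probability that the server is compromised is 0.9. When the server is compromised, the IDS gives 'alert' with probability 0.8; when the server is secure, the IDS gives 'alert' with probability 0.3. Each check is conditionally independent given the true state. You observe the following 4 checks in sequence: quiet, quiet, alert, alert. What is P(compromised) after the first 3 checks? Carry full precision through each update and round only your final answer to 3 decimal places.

0.662

After 'quiet': P(compromised) = 0.2·0.9000 / (0.2·0.9000 + 0.7·0.1000) ≈ 0.7200
After 'quiet': P(compromised) = 0.2·0.7200 / (0.2·0.7200 + 0.7·0.2800) ≈ 0.4235
After 'alert': P(compromised) = 0.8·0.4235 / (0.8·0.4235 + 0.3·0.5765) ≈ 0.6621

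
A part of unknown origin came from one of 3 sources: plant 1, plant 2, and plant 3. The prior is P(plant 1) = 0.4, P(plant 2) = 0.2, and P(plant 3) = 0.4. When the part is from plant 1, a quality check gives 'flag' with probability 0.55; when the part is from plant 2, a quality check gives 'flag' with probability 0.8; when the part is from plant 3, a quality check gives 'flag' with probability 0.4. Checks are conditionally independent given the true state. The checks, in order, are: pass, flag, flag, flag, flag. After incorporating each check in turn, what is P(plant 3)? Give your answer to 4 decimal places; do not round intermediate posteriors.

Each posterior becomes the prior for the next update.
After 'pass': normaliser = 0.45·0.4000 + 0.2·0.2000 + 0.6·0.4000; P(plant 1) ≈ 0.3913, P(plant 2) ≈ 0.0870, P(plant 3) ≈ 0.5217
After 'flag': normaliser = 0.55·0.3913 + 0.8·0.0870 + 0.4·0.5217; P(plant 1) ≈ 0.4361, P(plant 2) ≈ 0.1410, P(plant 3) ≈ 0.4229
After 'flag': normaliser = 0.55·0.4361 + 0.8·0.1410 + 0.4·0.4229; P(plant 1) ≈ 0.4597, P(plant 2) ≈ 0.2161, P(plant 3) ≈ 0.3242
After 'flag': normaliser = 0.55·0.4597 + 0.8·0.2161 + 0.4·0.3242; P(plant 1) ≈ 0.4552, P(plant 2) ≈ 0.3113, P(plant 3) ≈ 0.2335
After 'flag': normaliser = 0.55·0.4552 + 0.8·0.3113 + 0.4·0.2335; P(plant 1) ≈ 0.4223, P(plant 2) ≈ 0.4201, P(plant 3) ≈ 0.1575

0.1575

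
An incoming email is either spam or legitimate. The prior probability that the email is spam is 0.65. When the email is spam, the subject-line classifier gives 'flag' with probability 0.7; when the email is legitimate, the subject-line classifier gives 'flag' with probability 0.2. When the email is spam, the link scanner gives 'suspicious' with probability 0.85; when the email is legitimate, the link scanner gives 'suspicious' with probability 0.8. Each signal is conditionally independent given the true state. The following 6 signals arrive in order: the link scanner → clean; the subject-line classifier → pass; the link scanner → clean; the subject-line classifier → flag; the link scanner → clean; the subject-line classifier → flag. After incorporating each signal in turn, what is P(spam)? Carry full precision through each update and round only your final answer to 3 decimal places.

After the link scanner='clean': P(spam) = 0.15·0.6500 / (0.15·0.6500 + 0.2·0.3500) ≈ 0.5821
After the subject-line classifier='pass': P(spam) = 0.3·0.5821 / (0.3·0.5821 + 0.8·0.4179) ≈ 0.3431
After the link scanner='clean': P(spam) = 0.15·0.3431 / (0.15·0.3431 + 0.2·0.6569) ≈ 0.2815
After the subject-line classifier='flag': P(spam) = 0.7·0.2815 / (0.7·0.2815 + 0.2·0.7185) ≈ 0.5783
After the link scanner='clean': P(spam) = 0.15·0.5783 / (0.15·0.5783 + 0.2·0.4217) ≈ 0.5070
After the subject-line classifier='flag': P(spam) = 0.7·0.5070 / (0.7·0.5070 + 0.2·0.4930) ≈ 0.7826

0.783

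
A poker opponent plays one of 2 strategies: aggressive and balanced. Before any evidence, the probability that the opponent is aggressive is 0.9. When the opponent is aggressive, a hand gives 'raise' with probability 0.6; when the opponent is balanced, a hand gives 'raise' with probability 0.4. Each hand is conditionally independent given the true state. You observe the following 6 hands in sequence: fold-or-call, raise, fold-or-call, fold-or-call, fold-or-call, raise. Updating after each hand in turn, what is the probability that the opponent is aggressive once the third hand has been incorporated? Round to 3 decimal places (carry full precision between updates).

0.857

After 'fold-or-call': P(aggressive) = 0.4·0.9000 / (0.4·0.9000 + 0.6·0.1000) ≈ 0.8571
After 'raise': P(aggressive) = 0.6·0.8571 / (0.6·0.8571 + 0.4·0.1429) ≈ 0.9000
After 'fold-or-call': P(aggressive) = 0.4·0.9000 / (0.4·0.9000 + 0.6·0.1000) ≈ 0.8571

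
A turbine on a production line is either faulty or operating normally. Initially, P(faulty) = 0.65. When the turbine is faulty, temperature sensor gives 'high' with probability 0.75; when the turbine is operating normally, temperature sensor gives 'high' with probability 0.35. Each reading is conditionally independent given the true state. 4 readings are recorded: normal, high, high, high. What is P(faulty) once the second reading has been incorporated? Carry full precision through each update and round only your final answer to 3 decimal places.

After 'normal': P(faulty) = 0.25·0.6500 / (0.25·0.6500 + 0.65·0.3500) ≈ 0.4167
After 'high': P(faulty) = 0.75·0.4167 / (0.75·0.4167 + 0.35·0.5833) ≈ 0.6048

0.605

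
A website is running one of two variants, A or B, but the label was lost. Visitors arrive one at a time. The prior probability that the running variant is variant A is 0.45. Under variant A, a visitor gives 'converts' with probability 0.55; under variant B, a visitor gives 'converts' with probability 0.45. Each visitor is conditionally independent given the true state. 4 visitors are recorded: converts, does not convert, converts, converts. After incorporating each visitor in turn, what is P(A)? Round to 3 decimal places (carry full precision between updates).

After 'converts': P(A) = 0.55·0.4500 / (0.55·0.4500 + 0.45·0.5500) ≈ 0.5000
After 'does not convert': P(A) = 0.45·0.5000 / (0.45·0.5000 + 0.55·0.5000) ≈ 0.4500
After 'converts': P(A) = 0.55·0.4500 / (0.55·0.4500 + 0.45·0.5500) ≈ 0.5000
After 'converts': P(A) = 0.55·0.5000 / (0.55·0.5000 + 0.45·0.5000) ≈ 0.5500

0.550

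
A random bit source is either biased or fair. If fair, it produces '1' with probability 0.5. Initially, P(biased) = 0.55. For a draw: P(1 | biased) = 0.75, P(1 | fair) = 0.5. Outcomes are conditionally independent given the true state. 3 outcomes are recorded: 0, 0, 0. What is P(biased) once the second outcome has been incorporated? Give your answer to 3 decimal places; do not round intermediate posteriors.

0.234

Each posterior becomes the prior for the next update.
After '0': P(biased) = 0.25·0.5500 / (0.25·0.5500 + 0.5·0.4500) ≈ 0.3793
After '0': P(biased) = 0.25·0.3793 / (0.25·0.3793 + 0.5·0.6207) ≈ 0.2340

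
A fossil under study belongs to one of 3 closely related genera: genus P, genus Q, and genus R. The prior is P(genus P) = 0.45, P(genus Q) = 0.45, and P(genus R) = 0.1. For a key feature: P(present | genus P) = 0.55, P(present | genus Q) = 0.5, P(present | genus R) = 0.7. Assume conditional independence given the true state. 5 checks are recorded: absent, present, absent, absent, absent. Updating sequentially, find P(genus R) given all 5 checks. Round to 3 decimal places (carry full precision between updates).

0.023

After 'absent': normaliser = 0.45·0.4500 + 0.5·0.4500 + 0.3·0.1000; P(genus P) ≈ 0.4426, P(genus Q) ≈ 0.4918, P(genus R) ≈ 0.0656
After 'present': normaliser = 0.55·0.4426 + 0.5·0.4918 + 0.7·0.0656; P(genus P) ≈ 0.4548, P(genus Q) ≈ 0.4594, P(genus R) ≈ 0.0858
After 'absent': normaliser = 0.45·0.4548 + 0.5·0.4594 + 0.3·0.0858; P(genus P) ≈ 0.4448, P(genus Q) ≈ 0.4993, P(genus R) ≈ 0.0559
After 'absent': normaliser = 0.45·0.4448 + 0.5·0.4993 + 0.3·0.0559; P(genus P) ≈ 0.4290, P(genus Q) ≈ 0.5350, P(genus R) ≈ 0.0360
After 'absent': normaliser = 0.45·0.4290 + 0.5·0.5350 + 0.3·0.0360; P(genus P) ≈ 0.4096, P(genus Q) ≈ 0.5675, P(genus R) ≈ 0.0229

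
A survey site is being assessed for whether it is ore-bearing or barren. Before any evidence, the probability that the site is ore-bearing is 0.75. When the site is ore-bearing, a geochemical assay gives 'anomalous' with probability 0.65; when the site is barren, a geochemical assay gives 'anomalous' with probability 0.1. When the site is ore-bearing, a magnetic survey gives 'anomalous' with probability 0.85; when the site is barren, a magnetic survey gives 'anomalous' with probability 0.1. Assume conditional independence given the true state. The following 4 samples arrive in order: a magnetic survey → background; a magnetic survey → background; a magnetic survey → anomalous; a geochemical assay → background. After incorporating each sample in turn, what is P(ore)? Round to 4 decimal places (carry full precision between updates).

0.2160

Each posterior becomes the prior for the next update.
After a magnetic survey='background': P(ore) = 0.15·0.7500 / (0.15·0.7500 + 0.9·0.2500) ≈ 0.3333
After a magnetic survey='background': P(ore) = 0.15·0.3333 / (0.15·0.3333 + 0.9·0.6667) ≈ 0.0769
After a magnetic survey='anomalous': P(ore) = 0.85·0.0769 / (0.85·0.0769 + 0.1·0.9231) ≈ 0.4146
After a geochemical assay='background': P(ore) = 0.35·0.4146 / (0.35·0.4146 + 0.9·0.5854) ≈ 0.2160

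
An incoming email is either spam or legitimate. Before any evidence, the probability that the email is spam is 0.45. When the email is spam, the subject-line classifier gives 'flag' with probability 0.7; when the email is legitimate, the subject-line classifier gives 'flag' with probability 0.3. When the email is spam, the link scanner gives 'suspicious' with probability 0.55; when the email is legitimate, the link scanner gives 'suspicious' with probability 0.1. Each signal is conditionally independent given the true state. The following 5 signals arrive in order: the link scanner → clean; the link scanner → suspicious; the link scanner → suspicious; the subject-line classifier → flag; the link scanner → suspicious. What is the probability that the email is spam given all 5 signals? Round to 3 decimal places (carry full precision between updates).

0.994

After the link scanner='clean': P(spam) = 0.45·0.4500 / (0.45·0.4500 + 0.9·0.5500) ≈ 0.2903
After the link scanner='suspicious': P(spam) = 0.55·0.2903 / (0.55·0.2903 + 0.1·0.7097) ≈ 0.6923
After the link scanner='suspicious': P(spam) = 0.55·0.6923 / (0.55·0.6923 + 0.1·0.3077) ≈ 0.9252
After the subject-line classifier='flag': P(spam) = 0.7·0.9252 / (0.7·0.9252 + 0.3·0.0748) ≈ 0.9665
After the link scanner='suspicious': P(spam) = 0.55·0.9665 / (0.55·0.9665 + 0.1·0.0335) ≈ 0.9937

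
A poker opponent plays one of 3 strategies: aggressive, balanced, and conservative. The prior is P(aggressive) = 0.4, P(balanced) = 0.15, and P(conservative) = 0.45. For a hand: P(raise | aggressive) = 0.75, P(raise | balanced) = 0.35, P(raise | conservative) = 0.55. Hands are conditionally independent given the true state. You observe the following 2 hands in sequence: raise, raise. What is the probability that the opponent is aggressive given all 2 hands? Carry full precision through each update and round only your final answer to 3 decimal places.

After 'raise': normaliser = 0.75·0.4000 + 0.35·0.1500 + 0.55·0.4500; P(aggressive) ≈ 0.5000, P(balanced) ≈ 0.0875, P(conservative) ≈ 0.4125
After 'raise': normaliser = 0.75·0.5000 + 0.35·0.0875 + 0.55·0.4125; P(aggressive) ≈ 0.5929, P(balanced) ≈ 0.0484, P(conservative) ≈ 0.3587

0.593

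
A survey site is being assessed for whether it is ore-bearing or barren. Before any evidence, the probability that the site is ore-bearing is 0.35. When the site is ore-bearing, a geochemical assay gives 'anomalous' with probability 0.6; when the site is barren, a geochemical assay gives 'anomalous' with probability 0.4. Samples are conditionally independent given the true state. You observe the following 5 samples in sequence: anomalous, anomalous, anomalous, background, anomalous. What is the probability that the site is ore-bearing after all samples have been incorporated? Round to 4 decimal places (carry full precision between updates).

After 'anomalous': P(ore) = 0.6·0.3500 / (0.6·0.3500 + 0.4·0.6500) ≈ 0.4468
After 'anomalous': P(ore) = 0.6·0.4468 / (0.6·0.4468 + 0.4·0.5532) ≈ 0.5478
After 'anomalous': P(ore) = 0.6·0.5478 / (0.6·0.5478 + 0.4·0.4522) ≈ 0.6451
After 'background': P(ore) = 0.4·0.6451 / (0.4·0.6451 + 0.6·0.3549) ≈ 0.5478
After 'anomalous': P(ore) = 0.6·0.5478 / (0.6·0.5478 + 0.4·0.4522) ≈ 0.6451

0.6451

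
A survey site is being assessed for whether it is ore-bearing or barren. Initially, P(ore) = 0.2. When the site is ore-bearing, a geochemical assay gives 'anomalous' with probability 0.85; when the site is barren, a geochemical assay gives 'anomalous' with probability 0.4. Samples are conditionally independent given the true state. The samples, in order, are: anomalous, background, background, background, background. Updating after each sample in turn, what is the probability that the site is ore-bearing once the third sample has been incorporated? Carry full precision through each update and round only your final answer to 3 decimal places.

After 'anomalous': P(ore) = 0.85·0.2000 / (0.85·0.2000 + 0.4·0.8000) ≈ 0.3469
After 'background': P(ore) = 0.15·0.3469 / (0.15·0.3469 + 0.6·0.6531) ≈ 0.1172
After 'background': P(ore) = 0.15·0.1172 / (0.15·0.1172 + 0.6·0.8828) ≈ 0.0321

0.032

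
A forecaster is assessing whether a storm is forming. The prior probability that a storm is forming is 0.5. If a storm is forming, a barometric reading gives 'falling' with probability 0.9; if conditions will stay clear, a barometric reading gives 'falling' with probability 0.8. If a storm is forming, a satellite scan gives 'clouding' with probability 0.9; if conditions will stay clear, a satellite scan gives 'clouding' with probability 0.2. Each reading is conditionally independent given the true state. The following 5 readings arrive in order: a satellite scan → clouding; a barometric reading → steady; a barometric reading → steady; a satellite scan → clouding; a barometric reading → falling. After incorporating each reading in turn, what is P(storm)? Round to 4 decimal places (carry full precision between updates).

0.8506

After a satellite scan='clouding': P(storm) = 0.9·0.5000 / (0.9·0.5000 + 0.2·0.5000) ≈ 0.8182
After a barometric reading='steady': P(storm) = 0.1·0.8182 / (0.1·0.8182 + 0.2·0.1818) ≈ 0.6923
After a barometric reading='steady': P(storm) = 0.1·0.6923 / (0.1·0.6923 + 0.2·0.3077) ≈ 0.5294
After a satellite scan='clouding': P(storm) = 0.9·0.5294 / (0.9·0.5294 + 0.2·0.4706) ≈ 0.8351
After a barometric reading='falling': P(storm) = 0.9·0.8351 / (0.9·0.8351 + 0.8·0.1649) ≈ 0.8506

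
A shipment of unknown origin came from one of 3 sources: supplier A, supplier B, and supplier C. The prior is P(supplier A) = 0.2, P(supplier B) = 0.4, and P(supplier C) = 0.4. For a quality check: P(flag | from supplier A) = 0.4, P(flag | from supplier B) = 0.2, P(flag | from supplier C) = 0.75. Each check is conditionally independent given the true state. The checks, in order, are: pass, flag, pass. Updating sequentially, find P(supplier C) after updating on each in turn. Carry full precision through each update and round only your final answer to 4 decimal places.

Each posterior becomes the prior for the next update.
After 'pass': normaliser = 0.6·0.2000 + 0.8·0.4000 + 0.25·0.4000; P(supplier A) ≈ 0.2222, P(supplier B) ≈ 0.5926, P(supplier C) ≈ 0.1852
After 'flag': normaliser = 0.4·0.2222 + 0.2·0.5926 + 0.75·0.1852; P(supplier A) ≈ 0.2567, P(supplier B) ≈ 0.3422, P(supplier C) ≈ 0.4011
After 'pass': normaliser = 0.6·0.2567 + 0.8·0.3422 + 0.25·0.4011; P(supplier A) ≈ 0.2916, P(supplier B) ≈ 0.5185, P(supplier C) ≈ 0.1899

0.1899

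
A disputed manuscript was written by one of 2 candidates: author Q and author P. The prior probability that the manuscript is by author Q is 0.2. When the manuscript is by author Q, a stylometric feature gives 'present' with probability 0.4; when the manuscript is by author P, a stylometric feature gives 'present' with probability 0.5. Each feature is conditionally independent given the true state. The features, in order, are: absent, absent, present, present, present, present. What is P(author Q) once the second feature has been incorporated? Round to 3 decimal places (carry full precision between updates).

Apply Bayes' rule sequentially, carrying P(author Q) forward.
After 'absent': P(author Q) = 0.6·0.2000 / (0.6·0.2000 + 0.5·0.8000) ≈ 0.2308
After 'absent': P(author Q) = 0.6·0.2308 / (0.6·0.2308 + 0.5·0.7692) ≈ 0.2647

0.265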